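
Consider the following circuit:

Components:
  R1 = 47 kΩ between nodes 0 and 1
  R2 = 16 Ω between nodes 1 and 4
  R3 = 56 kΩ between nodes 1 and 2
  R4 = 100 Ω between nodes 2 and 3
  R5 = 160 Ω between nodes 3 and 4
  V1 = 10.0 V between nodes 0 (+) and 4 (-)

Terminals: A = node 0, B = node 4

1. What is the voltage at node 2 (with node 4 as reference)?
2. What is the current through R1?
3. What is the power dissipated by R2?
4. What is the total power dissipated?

Nodal analysis, taking node 4 as the 0 V reference.
Source V1 fixes V_0 = 10 V.
KCL at each unknown node (sum of currents leaving = 0; resistances in Ω):
  Node 1: (V_1 - 10)/47000 + (V_1 - 0)/16 + (V_1 - V_2)/56000 = 0
  Node 2: (V_2 - V_1)/56000 + (V_2 - V_3)/100 = 0
  Node 3: (V_3 - V_2)/100 + (V_3 - 0)/160 = 0
Collecting terms (coefficients in siemens):
  0.06254·V_1 - 0.00001786·V_2 = 0.0002128
  0.01002·V_2 - 0.00001786·V_1 - 0.01·V_3 = 0
  0.01625·V_3 - 0.01·V_2 = 0
Solving these 3 simultaneous equations (Gaussian elimination) gives:
  V_1 = 0.003402 V, V_2 = 0.00001572 V, V_3 = 0.000009675 V
Part 1:
  Read off the nodal solution: V_2 = 0.00001572 V
Part 2:
  I_R1 = (V_0 - V_1)/R1 = (10 - 0.003402)/47000 = 0.0002127 A
  Magnitude: I_R1 = 0.0002127 A
Part 3:
  I_R2 = (V_1 - V_4)/R2 = (0.003402 - 0)/16 = 0.0002126 A
  P_R2 = I_R2² × R2 = (0.0002126)² × 16 = 0.0000007234 W
Part 4:
  Power in each resistor, P = (ΔV)²/R:
    P_R1 = (10 - 0.003402)²/47000 = 0.002126 W
    P_R2 = (0.003402 - 0)²/16 = 0.0000007234 W
    P_R3 = (0.003402 - 0.00001572)²/56000 = 0.0000000002048 W
    P_R4 = (0.00001572 - 0.000009675)²/100 = 0.0000000000003657 W
    P_R5 = (0.000009675 - 0)²/160 = 0.0000000000005851 W
  P_total = P_R1 + P_R2 + P_R3 + P_R4 + P_R5 = 0.002127 W

Final answers:
1. V_2 = 1.572e-05 V
2. I_R1 = 0.0002127 A
3. P_R2 = 7.234e-07 W
4. P_total = 0.002127 W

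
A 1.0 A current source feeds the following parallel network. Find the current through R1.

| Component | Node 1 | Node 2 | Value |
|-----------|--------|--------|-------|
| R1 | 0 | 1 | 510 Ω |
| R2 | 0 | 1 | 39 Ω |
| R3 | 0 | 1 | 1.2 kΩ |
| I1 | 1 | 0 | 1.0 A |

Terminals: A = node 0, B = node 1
All resistors sit directly between nodes 0 and 1, so they are in parallel and share one voltage V; the full source current 1 A splits among them.
1/R_par = 1/510 + 1/39 + 1/1200 = 0.02844 S  =>  R_par = 35.17 Ω
V = I × R_par = 1 × 35.17 = 35.17 V
I_R1 = V/R1 = 35.17/510 = 0.06896 A

Final answer: 0.06896 A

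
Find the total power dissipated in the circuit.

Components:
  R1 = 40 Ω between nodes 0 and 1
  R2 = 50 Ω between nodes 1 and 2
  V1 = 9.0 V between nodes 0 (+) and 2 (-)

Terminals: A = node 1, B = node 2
Nodal analysis, taking node 2 as the 0 V reference.
Source V1 fixes V_0 = 9 V.
KCL at each unknown node (sum of currents leaving = 0; resistances in Ω):
  Node 1: (V_1 - 9)/40 + (V_1 - 0)/50 = 0
Collecting terms: 0.045 × V_1 = 0.225  =>  V_1 = 5 V
Power in each resistor, P = (ΔV)²/R:
  P_R1 = (9 - 5)²/40 = 0.4 W
  P_R2 = (5 - 0)²/50 = 0.5 W
P_total = P_R1 + P_R2 = 0.9 W

Final answer: 0.9 W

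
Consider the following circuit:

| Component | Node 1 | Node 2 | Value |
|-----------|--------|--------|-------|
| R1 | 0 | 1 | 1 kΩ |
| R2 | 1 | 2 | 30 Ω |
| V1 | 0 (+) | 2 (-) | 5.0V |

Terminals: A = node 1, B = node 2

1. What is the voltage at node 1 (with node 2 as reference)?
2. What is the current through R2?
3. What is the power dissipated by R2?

Nodal analysis, taking node 2 as the 0 V reference.
Source V1 fixes V_0 = 5 V.
KCL at each unknown node (sum of currents leaving = 0; resistances in Ω):
  Node 1: (V_1 - 5)/1000 + (V_1 - 0)/30 = 0
Collecting terms: 0.03433 × V_1 = 0.005  =>  V_1 = 0.1456 V
Part 1:
  Read off the nodal solution: V_1 = 0.1456 V
Part 2:
  I_R2 = (V_1 - V_2)/R2 = (0.1456 - 0)/30 = 0.004854 A
  Magnitude: I_R2 = 0.004854 A
Part 3:
  I_R2 = (V_1 - V_2)/R2 = (0.1456 - 0)/30 = 0.004854 A
  P_R2 = I_R2² × R2 = (0.004854)² × 30 = 0.0007069 W

Final answers:
1. V_1 = 0.1456 V
2. I_R2 = 0.004854 A
3. P_R2 = 0.0007069 W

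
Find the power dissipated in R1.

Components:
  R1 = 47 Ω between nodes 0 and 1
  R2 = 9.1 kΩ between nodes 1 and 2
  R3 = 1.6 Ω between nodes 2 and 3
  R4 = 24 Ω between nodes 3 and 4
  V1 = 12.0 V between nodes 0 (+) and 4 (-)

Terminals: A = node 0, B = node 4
Nodal analysis, taking node 4 as the 0 V reference.
Source V1 fixes V_0 = 12 V.
KCL at each unknown node (sum of currents leaving = 0; resistances in Ω):
  Node 1: (V_1 - 12)/47 + (V_1 - V_2)/9100 = 0
  Node 2: (V_2 - V_1)/9100 + (V_2 - V_3)/1.6 = 0
  Node 3: (V_3 - V_2)/1.6 + (V_3 - 0)/24 = 0
Collecting terms (coefficients in siemens):
  0.02139·V_1 - 0.0001099·V_2 = 0.2553
  0.6251·V_2 - 0.0001099·V_1 - 0.625·V_3 = 0
  0.6667·V_3 - 0.625·V_2 = 0
Solving these 3 simultaneous equations (Gaussian elimination) gives:
  V_1 = 11.94 V, V_2 = 0.03349 V, V_3 = 0.0314 V
I_R1 = (V_0 - V_1)/R1 = (12 - 11.94)/47 = 0.001308 A
P_R1 = I_R1² × R1 = (0.001308)² × 47 = 0.00008044 W

Final answer: 8.044e-05 W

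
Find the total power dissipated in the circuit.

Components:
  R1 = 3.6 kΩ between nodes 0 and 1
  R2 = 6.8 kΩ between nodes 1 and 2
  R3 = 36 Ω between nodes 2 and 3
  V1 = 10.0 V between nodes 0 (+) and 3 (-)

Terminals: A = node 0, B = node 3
Nodal analysis, taking node 3 as the 0 V reference.
Source V1 fixes V_0 = 10 V.
KCL at each unknown node (sum of currents leaving = 0; resistances in Ω):
  Node 1: (V_1 - 10)/3600 + (V_1 - V_2)/6800 = 0
  Node 2: (V_2 - V_1)/6800 + (V_2 - 0)/36 = 0
Collecting terms (coefficients in siemens):
  0.0004248·V_1 - 0.0001471·V_2 = 0.002778
  0.02792·V_2 - 0.0001471·V_1 = 0
Determinant D = (0.0004248)(0.02792) - (-0.0001471)(-0.0001471) = 0.00001184
V_1 = [(0.002778)(0.02792) - (-0.0001471)(0)]/D = 6.55 V
V_2 = [(0.0004248)(0) - (0.002778)(-0.0001471)]/D = 0.0345 V
Power in each resistor, P = (ΔV)²/R:
  P_R1 = (10 - 6.55)²/3600 = 0.003305 W
  P_R2 = (6.55 - 0.0345)²/6800 = 0.006244 W
  P_R3 = (0.0345 - 0)²/36 = 0.00003305 W
P_total = P_R1 + P_R2 + P_R3 = 0.009582 W

Final answer: 0.009582 W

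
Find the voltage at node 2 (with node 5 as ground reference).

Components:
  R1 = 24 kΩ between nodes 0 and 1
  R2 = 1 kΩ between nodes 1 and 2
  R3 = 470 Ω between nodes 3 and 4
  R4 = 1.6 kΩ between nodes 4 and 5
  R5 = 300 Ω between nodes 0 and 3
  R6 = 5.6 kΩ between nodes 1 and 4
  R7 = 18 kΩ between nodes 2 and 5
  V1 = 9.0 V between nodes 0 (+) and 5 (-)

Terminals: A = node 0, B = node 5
Nodal analysis, taking node 5 as the 0 V reference.
Source V1 fixes V_0 = 9 V.
KCL at each unknown node (sum of currents leaving = 0; resistances in Ω):
  Node 1: (V_1 - 9)/24000 + (V_1 - V_2)/1000 + (V_1 - V_4)/5600 = 0
  Node 2: (V_2 - V_1)/1000 + (V_2 - 0)/18000 = 0
  Node 3: (V_3 - V_4)/470 + (V_3 - 9)/300 = 0
  Node 4: (V_4 - V_3)/470 + (V_4 - 0)/1600 + (V_4 - V_1)/5600 = 0
Collecting terms (coefficients in siemens):
  0.00122·V_1 - 0.001·V_2 - 0.0001786·V_4 = 0.000375
  0.001056·V_2 - 0.001·V_1 = 0
  0.005461·V_3 - 0.002128·V_4 = 0.03
  0.002931·V_4 - 0.0001786·V_1 - 0.002128·V_3 = 0
Solving these 4 simultaneous equations (Gaussian elimination) gives:
  V_1 = 5.308 V, V_2 = 5.028 V, V_3 = 7.835 V, V_4 = 6.011 V
The requested potential is V_2 = 5.028 V.

Final answer: V_2 = 5.028 V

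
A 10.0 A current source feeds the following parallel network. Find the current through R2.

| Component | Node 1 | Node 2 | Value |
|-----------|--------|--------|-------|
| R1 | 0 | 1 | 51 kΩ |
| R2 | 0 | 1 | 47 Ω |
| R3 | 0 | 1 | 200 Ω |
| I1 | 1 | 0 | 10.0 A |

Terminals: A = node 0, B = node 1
All resistors sit directly between nodes 0 and 1, so they are in parallel and share one voltage V; the full source current 10 A splits among them.
1/R_par = 1/51000 + 1/47 + 1/200 = 0.0263 S  =>  R_par = 38.03 Ω
V = I × R_par = 10 × 38.03 = 380.3 V
I_R2 = V/R2 = 380.3/47 = 8.091 A

Final answer: 8.091 A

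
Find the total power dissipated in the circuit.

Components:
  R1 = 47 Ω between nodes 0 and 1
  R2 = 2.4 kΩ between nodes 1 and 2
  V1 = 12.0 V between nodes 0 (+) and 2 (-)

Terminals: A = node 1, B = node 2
Nodal analysis, taking node 2 as the 0 V reference.
Source V1 fixes V_0 = 12 V.
KCL at each unknown node (sum of currents leaving = 0; resistances in Ω):
  Node 1: (V_1 - 12)/47 + (V_1 - 0)/2400 = 0
Collecting terms: 0.02169 × V_1 = 0.2553  =>  V_1 = 11.77 V
Power in each resistor, P = (ΔV)²/R:
  P_R1 = (12 - 11.77)²/47 = 0.00113 W
  P_R2 = (11.77 - 0)²/2400 = 0.05772 W
P_total = P_R1 + P_R2 = 0.05885 W

Final answer: 0.05885 W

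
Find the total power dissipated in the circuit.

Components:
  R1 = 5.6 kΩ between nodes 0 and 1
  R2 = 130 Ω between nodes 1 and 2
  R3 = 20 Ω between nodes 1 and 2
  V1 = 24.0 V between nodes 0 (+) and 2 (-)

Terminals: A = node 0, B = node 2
Nodal analysis, taking node 2 as the 0 V reference.
Source V1 fixes V_0 = 24 V.
KCL at each unknown node (sum of currents leaving = 0; resistances in Ω):
  Node 1: (V_1 - 24)/5600 + (V_1 - 0)/130 + (V_1 - 0)/20 = 0
Collecting terms: 0.05787 × V_1 = 0.004286  =>  V_1 = 0.07406 V
Power in each resistor, P = (ΔV)²/R:
  P_R1 = (24 - 0.07406)²/5600 = 0.1022 W
  P_R2 = (0.07406 - 0)²/130 = 0.00004219 W
  P_R3 = (0.07406 - 0)²/20 = 0.0002742 W
P_total = P_R1 + P_R2 + P_R3 = 0.1025 W

Final answer: 0.1025 W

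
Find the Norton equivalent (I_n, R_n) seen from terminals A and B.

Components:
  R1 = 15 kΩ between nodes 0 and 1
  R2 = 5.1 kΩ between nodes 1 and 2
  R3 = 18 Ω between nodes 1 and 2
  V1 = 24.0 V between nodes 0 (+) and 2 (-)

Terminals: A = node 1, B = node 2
Find the Thévenin equivalent first; then I_n = V_th/R_th and R_n = R_th.
Step 1 — V_th is the open-circuit voltage V_A - V_B (nothing connected across the terminals).
Nodal analysis, taking node 2 as the 0 V reference.
Source V1 fixes V_0 = 24 V.
KCL at each unknown node (sum of currents leaving = 0; resistances in Ω):
  Node 1: (V_1 - 24)/15000 + (V_1 - 0)/5100 + (V_1 - 0)/18 = 0
Collecting terms: 0.05582 × V_1 = 0.0016  =>  V_1 = 0.02866 V
V_th = V_1 - V_2 = 0.02866 - 0 = 0.02866 V
Step 2 — R_th: zero the source — replace V1 by a short circuit (node 2 merges into node 0) — and find the resistance seen between A (node 1) and B (node 0).
Reduce the network between node 1 (A) and node 0 (B) by series/parallel combination:
  Rp1 = R1 ‖ R2 ‖ R3 (parallel, all between nodes 0 and 1) = 1/(1/15000 + 1/5100 + 1/18) = 17.92 Ω
R_th = 17.92 Ω
I_n = V_th/R_th = 0.02866/17.92 = 0.0016 A, and R_n = R_th = 17.92 Ω

Final answer: I_n = 0.0016 A, R_n = 17.92 Ω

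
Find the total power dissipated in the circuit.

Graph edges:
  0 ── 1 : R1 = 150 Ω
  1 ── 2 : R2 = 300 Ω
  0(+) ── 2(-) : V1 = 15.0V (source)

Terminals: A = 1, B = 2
Nodal analysis, taking node 2 as the 0 V reference.
Source V1 fixes V_0 = 15 V.
KCL at each unknown node (sum of currents leaving = 0; resistances in Ω):
  Node 1: (V_1 - 15)/150 + (V_1 - 0)/300 = 0
Collecting terms: 0.01 × V_1 = 0.1  =>  V_1 = 10 V
Power in each resistor, P = (ΔV)²/R:
  P_R1 = (15 - 10)²/150 = 0.1667 W
  P_R2 = (10 - 0)²/300 = 0.3333 W
P_total = P_R1 + P_R2 = 0.5 W

Final answer: 0.5 W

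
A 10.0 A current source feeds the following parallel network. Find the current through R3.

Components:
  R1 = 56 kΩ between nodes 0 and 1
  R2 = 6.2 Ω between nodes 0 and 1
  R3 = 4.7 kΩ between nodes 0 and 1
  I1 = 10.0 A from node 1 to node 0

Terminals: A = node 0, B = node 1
All resistors sit directly between nodes 0 and 1, so they are in parallel and share one voltage V; the full source current 10 A splits among them.
1/R_par = 1/56000 + 1/6.2 + 1/4700 = 0.1615 S  =>  R_par = 6.191 Ω
V = I × R_par = 10 × 6.191 = 61.91 V
I_R3 = V/R3 = 61.91/4700 = 0.01317 A

Final answer: 0.01317 A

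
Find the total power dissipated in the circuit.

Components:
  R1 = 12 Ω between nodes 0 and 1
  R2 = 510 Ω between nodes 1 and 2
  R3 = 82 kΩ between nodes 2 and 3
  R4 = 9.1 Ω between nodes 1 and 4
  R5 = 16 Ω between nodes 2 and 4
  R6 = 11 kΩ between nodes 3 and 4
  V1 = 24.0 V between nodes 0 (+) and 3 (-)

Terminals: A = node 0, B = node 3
Nodal analysis, taking node 3 as the 0 V reference.
Source V1 fixes V_0 = 24 V.
KCL at each unknown node (sum of currents leaving = 0; resistances in Ω):
  Node 1: (V_1 - 24)/12 + (V_1 - V_2)/510 + (V_1 - V_4)/9.1 = 0
  Node 2: (V_2 - V_1)/510 + (V_2 - 0)/82000 + (V_2 - V_4)/16 = 0
  Node 4: (V_4 - V_1)/9.1 + (V_4 - V_2)/16 + (V_4 - 0)/11000 = 0
Collecting terms (coefficients in siemens):
  0.1952·V_1 - 0.001961·V_2 - 0.1099·V_4 = 2
  0.06447·V_2 - 0.001961·V_1 - 0.0625·V_4 = 0
  0.1725·V_4 - 0.1099·V_1 - 0.0625·V_2 = 0
Solving these 3 simultaneous equations (Gaussian elimination) gives:
  V_1 = 23.97 V, V_2 = 23.94 V, V_4 = 23.95 V
Power in each resistor, P = (ΔV)²/R:
  P_R1 = (24 - 23.97)²/12 = 0.00007316 W
  P_R2 = (23.97 - 23.94)²/510 = 0.000001312 W
  P_R3 = (23.94 - 0)²/82000 = 0.006992 W
  P_R4 = (23.97 - 23.95)²/9.1 = 0.00005322 W
  P_R5 = (23.94 - 23.95)²/16 = 0.0000009315 W
  P_R6 = (0 - 23.95)²/11000 = 0.05214 W
P_total = P_R1 + P_R2 + P_R3 + P_R4 + P_R5 + P_R6 = 0.05926 W

Final answer: 0.05926 W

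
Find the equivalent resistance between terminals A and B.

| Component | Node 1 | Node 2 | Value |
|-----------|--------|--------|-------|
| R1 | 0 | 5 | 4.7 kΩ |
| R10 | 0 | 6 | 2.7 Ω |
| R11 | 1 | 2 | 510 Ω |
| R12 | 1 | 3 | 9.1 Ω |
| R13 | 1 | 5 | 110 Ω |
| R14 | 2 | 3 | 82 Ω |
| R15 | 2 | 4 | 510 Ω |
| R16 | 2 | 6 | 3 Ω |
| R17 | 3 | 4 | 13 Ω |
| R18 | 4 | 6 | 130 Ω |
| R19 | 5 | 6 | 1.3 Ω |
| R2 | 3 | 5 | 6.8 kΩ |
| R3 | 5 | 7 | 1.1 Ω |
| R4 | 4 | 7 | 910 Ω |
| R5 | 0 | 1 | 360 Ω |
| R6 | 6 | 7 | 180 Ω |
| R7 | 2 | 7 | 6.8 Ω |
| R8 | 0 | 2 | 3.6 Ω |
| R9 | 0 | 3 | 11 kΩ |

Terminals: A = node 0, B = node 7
The network is not a plain series/parallel combination. Inject a 1 A test current into terminal A (node 0) and return it from terminal B (node 7); then R_eq = V_A / (1 A).
Nodal analysis, taking node 7 as the 0 V reference.
Current source I_test pushes 1 A into node 0 and draws it out of node 7.
KCL at each unknown node (sum of currents leaving = 0; resistances in Ω):
  Node 0: (V_0 - V_5)/4700 + (V_0 - V_1)/360 + (V_0 - V_2)/3.6 + (V_0 - V_3)/11000 + (V_0 - V_6)/2.7 - 1 = 0
  Node 1: (V_1 - V_0)/360 + (V_1 - V_2)/510 + (V_1 - V_3)/9.1 + (V_1 - V_5)/110 = 0
  Node 2: (V_2 - V_0)/3.6 + (V_2 - V_1)/510 + (V_2 - 0)/6.8 + (V_2 - V_3)/82 + (V_2 - V_4)/510 + (V_2 - V_6)/3 = 0
  Node 3: (V_3 - V_0)/11000 + (V_3 - V_1)/9.1 + (V_3 - V_2)/82 + (V_3 - V_5)/6800 + (V_3 - V_4)/13 = 0
  Node 4: (V_4 - V_2)/510 + (V_4 - V_3)/13 + (V_4 - 0)/910 + (V_4 - V_6)/130 = 0
  Node 5: (V_5 - V_0)/4700 + (V_5 - V_1)/110 + (V_5 - V_3)/6800 + (V_5 - 0)/1.1 + (V_5 - V_6)/1.3 = 0
  Node 6: (V_6 - V_0)/2.7 + (V_6 - V_2)/3 + (V_6 - V_4)/130 + (V_6 - V_5)/1.3 + (V_6 - 0)/180 = 0
Collecting terms (coefficients in siemens):
  0.6512·V_0 - 0.002778·V_1 - 0.2778·V_2 - 0.00009091·V_3 - 0.0002128·V_5 - 0.3704·V_6 = 1
  0.1237·V_1 - 0.002778·V_0 - 0.001961·V_2 - 0.1099·V_3 - 0.009091·V_5 = 0
  0.7743·V_2 - 0.2778·V_0 - 0.001961·V_1 - 0.0122·V_3 - 0.001961·V_4 - 0.3333·V_6 = 0
  0.1992·V_3 - 0.00009091·V_0 - 0.1099·V_1 - 0.0122·V_2 - 0.07692·V_4 - 0.0001471·V_5 = 0
  0.08768·V_4 - 0.001961·V_2 - 0.07692·V_3 - 0.007692·V_6 = 0
  1.688·V_5 - 0.0002128·V_0 - 0.009091·V_1 - 0.0001471·V_3 - 0.7692·V_6 = 0
  1.486·V_6 - 0.3704·V_0 - 0.3333·V_2 - 0.007692·V_4 - 0.7692·V_5 = 0
Solving these 7 simultaneous equations (Gaussian elimination) gives:
  V_0 = 3.327 V, V_1 = 1.636 V, V_2 = 1.949 V, V_3 = 1.66 V
  V_4 = 1.647 V, V_5 = 0.7725 V, V_6 = 1.674 V
R_eq = V_0 / 1 A = 3.327 Ω

Final answer: 3.327 Ω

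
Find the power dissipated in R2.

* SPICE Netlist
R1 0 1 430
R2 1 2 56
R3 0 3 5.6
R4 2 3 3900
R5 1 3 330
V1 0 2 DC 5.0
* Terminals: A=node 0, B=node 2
Nodal analysis, taking node 2 as the 0 V reference.
Source V1 fixes V_0 = 5 V.
KCL at each unknown node (sum of currents leaving = 0; resistances in Ω):
  Node 1: (V_1 - 5)/430 + (V_1 - 0)/56 + (V_1 - V_3)/330 = 0
  Node 3: (V_3 - 5)/5.6 + (V_3 - 0)/3900 + (V_3 - V_1)/330 = 0
Collecting terms (coefficients in siemens):
  0.02321·V_1 - 0.00303·V_3 = 0.01163
  0.1819·V_3 - 0.00303·V_1 = 0.8929
Determinant D = (0.02321)(0.1819) - (-0.00303)(-0.00303) = 0.004212
V_1 = [(0.01163)(0.1819) - (-0.00303)(0.8929)]/D = 1.144 V
V_3 = [(0.02321)(0.8929) - (0.01163)(-0.00303)]/D = 4.929 V
I_R2 = (V_1 - V_2)/R2 = (1.144 - 0)/56 = 0.02043 A
P_R2 = I_R2² × R2 = (0.02043)² × 56 = 0.02338 W

Final answer: 0.02338 W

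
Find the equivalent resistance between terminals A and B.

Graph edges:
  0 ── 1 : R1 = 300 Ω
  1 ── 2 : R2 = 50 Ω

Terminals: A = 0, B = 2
Reduce the network between node 0 (A) and node 2 (B) by series/parallel combination:
  Rs1 = R1 + R2 (series, joined only at node 1) = 300 + 50 = 350 Ω
R_eq = 350 Ω

Final answer: 350 Ω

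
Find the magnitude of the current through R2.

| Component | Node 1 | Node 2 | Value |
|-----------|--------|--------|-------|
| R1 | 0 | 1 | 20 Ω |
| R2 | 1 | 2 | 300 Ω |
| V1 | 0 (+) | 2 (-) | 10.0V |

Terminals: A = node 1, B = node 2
Nodal analysis, taking node 2 as the 0 V reference.
Source V1 fixes V_0 = 10 V.
KCL at each unknown node (sum of currents leaving = 0; resistances in Ω):
  Node 1: (V_1 - 10)/20 + (V_1 - 0)/300 = 0
Collecting terms: 0.05333 × V_1 = 0.5  =>  V_1 = 9.375 V
I_R2 = (V_1 - V_2)/R2 = (9.375 - 0)/300 = 0.03125 A
|I_R2| = 0.03125 A

Final answer: |I_R2| = 0.03125 A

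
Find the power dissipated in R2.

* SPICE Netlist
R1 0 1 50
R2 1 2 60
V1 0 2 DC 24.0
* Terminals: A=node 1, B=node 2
Nodal analysis, taking node 2 as the 0 V reference.
Source V1 fixes V_0 = 24 V.
KCL at each unknown node (sum of currents leaving = 0; resistances in Ω):
  Node 1: (V_1 - 24)/50 + (V_1 - 0)/60 = 0
Collecting terms: 0.03667 × V_1 = 0.48  =>  V_1 = 13.09 V
I_R2 = (V_1 - V_2)/R2 = (13.09 - 0)/60 = 0.2182 A
P_R2 = I_R2² × R2 = (0.2182)² × 60 = 2.856 W

Final answer: 2.856 W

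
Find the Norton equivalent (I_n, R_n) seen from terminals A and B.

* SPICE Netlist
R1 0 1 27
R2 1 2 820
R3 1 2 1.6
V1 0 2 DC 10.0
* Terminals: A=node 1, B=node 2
Find the Thévenin equivalent first; then I_n = V_th/R_th and R_n = R_th.
Step 1 — V_th is the open-circuit voltage V_A - V_B (nothing connected across the terminals).
Nodal analysis, taking node 2 as the 0 V reference.
Source V1 fixes V_0 = 10 V.
KCL at each unknown node (sum of currents leaving = 0; resistances in Ω):
  Node 1: (V_1 - 10)/27 + (V_1 - 0)/820 + (V_1 - 0)/1.6 = 0
Collecting terms: 0.6633 × V_1 = 0.3704  =>  V_1 = 0.5584 V
V_th = V_1 - V_2 = 0.5584 - 0 = 0.5584 V
Step 2 — R_th: zero the source — replace V1 by a short circuit (node 2 merges into node 0) — and find the resistance seen between A (node 1) and B (node 0).
Reduce the network between node 1 (A) and node 0 (B) by series/parallel combination:
  Rp1 = R1 ‖ R2 ‖ R3 (parallel, all between nodes 0 and 1) = 1/(1/27 + 1/820 + 1/1.6) = 1.508 Ω
R_th = 1.508 Ω
I_n = V_th/R_th = 0.5584/1.508 = 0.3704 A, and R_n = R_th = 1.508 Ω

Final answer: I_n = 0.3704 A, R_n = 1.508 Ω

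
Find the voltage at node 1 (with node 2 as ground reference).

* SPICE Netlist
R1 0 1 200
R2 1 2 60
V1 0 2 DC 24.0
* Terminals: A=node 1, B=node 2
Nodal analysis, taking node 2 as the 0 V reference.
Source V1 fixes V_0 = 24 V.
KCL at each unknown node (sum of currents leaving = 0; resistances in Ω):
  Node 1: (V_1 - 24)/200 + (V_1 - 0)/60 = 0
Collecting terms: 0.02167 × V_1 = 0.12  =>  V_1 = 5.538 V
The requested potential is V_1 = 5.538 V.

Final answer: V_1 = 5.538 V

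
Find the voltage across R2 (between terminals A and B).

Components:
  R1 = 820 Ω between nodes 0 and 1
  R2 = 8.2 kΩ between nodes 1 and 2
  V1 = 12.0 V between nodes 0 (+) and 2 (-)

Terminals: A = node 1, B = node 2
R1 and R2 are in series across V1 (node 0 → node 1 → node 2), and the output A–B is taken across R2, so this is a voltage divider.
Series current: I = V1/(R1 + R2) = 12/(820 + 8200) = 12/9020 = 0.00133 A
V_R2 = I × R2 = V1 × R2/(R1 + R2) = 12 × 8200/9020 = 10.91 V

Final answer: 10.91 V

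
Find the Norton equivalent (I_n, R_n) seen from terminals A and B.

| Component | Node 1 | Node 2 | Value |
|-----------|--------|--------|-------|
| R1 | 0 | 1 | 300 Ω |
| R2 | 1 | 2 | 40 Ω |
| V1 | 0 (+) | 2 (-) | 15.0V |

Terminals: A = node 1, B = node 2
Find the Thévenin equivalent first; then I_n = V_th/R_th and R_n = R_th.
Step 1 — V_th is the open-circuit voltage V_A - V_B (nothing connected across the terminals).
Nodal analysis, taking node 2 as the 0 V reference.
Source V1 fixes V_0 = 15 V.
KCL at each unknown node (sum of currents leaving = 0; resistances in Ω):
  Node 1: (V_1 - 15)/300 + (V_1 - 0)/40 = 0
Collecting terms: 0.02833 × V_1 = 0.05  =>  V_1 = 1.765 V
V_th = V_1 - V_2 = 1.765 - 0 = 1.765 V
Step 2 — R_th: zero the source — replace V1 by a short circuit (node 2 merges into node 0) — and find the resistance seen between A (node 1) and B (node 0).
Reduce the network between node 1 (A) and node 0 (B) by series/parallel combination:
  Rp1 = R1 ‖ R2 (parallel, both between nodes 0 and 1) = 1/(1/300 + 1/40) = 35.29 Ω
R_th = 35.29 Ω
I_n = V_th/R_th = 1.765/35.29 = 0.05 A, and R_n = R_th = 35.29 Ω

Final answer: I_n = 0.05 A, R_n = 35.29 Ω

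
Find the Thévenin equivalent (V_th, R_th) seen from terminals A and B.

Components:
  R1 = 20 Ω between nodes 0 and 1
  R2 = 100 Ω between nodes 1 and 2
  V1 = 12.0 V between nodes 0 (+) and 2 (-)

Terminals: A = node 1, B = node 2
Step 1 — V_th is the open-circuit voltage V_A - V_B (nothing connected across the terminals).
Nodal analysis, taking node 2 as the 0 V reference.
Source V1 fixes V_0 = 12 V.
KCL at each unknown node (sum of currents leaving = 0; resistances in Ω):
  Node 1: (V_1 - 12)/20 + (V_1 - 0)/100 = 0
Collecting terms: 0.06 × V_1 = 0.6  =>  V_1 = 10 V
V_th = V_1 - V_2 = 10 - 0 = 10 V
Step 2 — R_th: zero the source — replace V1 by a short circuit (node 2 merges into node 0) — and find the resistance seen between A (node 1) and B (node 0).
Reduce the network between node 1 (A) and node 0 (B) by series/parallel combination:
  Rp1 = R1 ‖ R2 (parallel, both between nodes 0 and 1) = 1/(1/20 + 1/100) = 16.67 Ω
R_th = 16.67 Ω

Final answer: V_th = 10 V, R_th = 16.67 Ω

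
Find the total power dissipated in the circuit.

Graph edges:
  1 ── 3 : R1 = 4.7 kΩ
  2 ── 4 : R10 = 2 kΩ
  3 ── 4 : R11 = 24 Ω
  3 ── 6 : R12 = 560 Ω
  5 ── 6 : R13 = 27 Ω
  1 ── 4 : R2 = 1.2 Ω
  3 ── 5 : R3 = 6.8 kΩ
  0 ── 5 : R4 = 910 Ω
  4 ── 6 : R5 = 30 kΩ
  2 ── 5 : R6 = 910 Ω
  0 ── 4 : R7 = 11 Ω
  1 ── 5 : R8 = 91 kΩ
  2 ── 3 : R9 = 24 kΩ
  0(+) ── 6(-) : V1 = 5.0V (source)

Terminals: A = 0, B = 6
Nodal analysis, taking node 6 as the 0 V reference.
Source V1 fixes V_0 = 5 V.
KCL at each unknown node (sum of currents leaving = 0; resistances in Ω):
  Node 1: (V_1 - V_3)/4700 + (V_1 - V_4)/1.2 + (V_1 - V_5)/91000 = 0
  Node 2: (V_2 - V_5)/910 + (V_2 - V_3)/24000 + (V_2 - V_4)/2000 = 0
  Node 3: (V_3 - V_1)/4700 + (V_3 - V_5)/6800 + (V_3 - V_2)/24000 + (V_3 - V_4)/24 + (V_3 - 0)/560 = 0
  Node 4: (V_4 - V_1)/1.2 + (V_4 - 0)/30000 + (V_4 - 5)/11 + (V_4 - V_2)/2000 + (V_4 - V_3)/24 = 0
  Node 5: (V_5 - V_3)/6800 + (V_5 - 5)/910 + (V_5 - V_2)/910 + (V_5 - V_1)/91000 + (V_5 - 0)/27 = 0
Collecting terms (coefficients in siemens):
  0.8336·V_1 - 0.0002128·V_3 - 0.8333·V_4 - 0.00001099·V_5 = 0
  0.001641·V_2 - 0.00004167·V_3 - 0.0005·V_4 - 0.001099·V_5 = 0
  0.04385·V_3 - 0.0002128·V_1 - 0.00004167·V_2 - 0.04167·V_4 - 0.0001471·V_5 = 0
  0.9664·V_4 - 0.8333·V_1 - 0.0005·V_2 - 0.04167·V_3 = 0.4545
  0.03939·V_5 - 0.00001099·V_1 - 0.001099·V_2 - 0.0001471·V_3 = 0.005495
Solving these 5 simultaneous equations (Gaussian elimination) gives:
  V_1 = 4.88 V, V_2 = 1.744 V, V_3 = 4.663 V, V_4 = 4.88 V
  V_5 = 0.2069 V
Power in each resistor, P = (ΔV)²/R:
  P_R1 = (4.88 - 4.663)²/4700 = 0.00001004 W
  P_R2 = (4.88 - 4.88)²/1.2 = 0.00000001143 W
  P_R3 = (4.663 - 0.2069)²/6800 = 0.00292 W
  P_R4 = (5 - 0.2069)²/910 = 0.02525 W
  P_R5 = (4.88 - 0)²/30000 = 0.0007939 W
  P_R6 = (1.744 - 0.2069)²/910 = 0.002598 W
  P_R7 = (5 - 4.88)²/11 = 0.001303 W
  P_R8 = (4.88 - 0.2069)²/91000 = 0.00024 W
  P_R9 = (1.744 - 4.663)²/24000 = 0.0003549 W
  P_R10 = (1.744 - 4.88)²/2000 = 0.004917 W
  P_R11 = (4.663 - 4.88)²/24 = 0.001969 W
  P_R12 = (4.663 - 0)²/560 = 0.03883 W
  P_R13 = (0.2069 - 0)²/27 = 0.001586 W
P_total = P_R1 + P_R2 + P_R3 + P_R4 + P_R5 + P_R6 + P_R7 + P_R8 + P_R9 + P_R10 + P_R11 + P_R12 + P_R13 = 0.08076 W

Final answer: 0.08076 W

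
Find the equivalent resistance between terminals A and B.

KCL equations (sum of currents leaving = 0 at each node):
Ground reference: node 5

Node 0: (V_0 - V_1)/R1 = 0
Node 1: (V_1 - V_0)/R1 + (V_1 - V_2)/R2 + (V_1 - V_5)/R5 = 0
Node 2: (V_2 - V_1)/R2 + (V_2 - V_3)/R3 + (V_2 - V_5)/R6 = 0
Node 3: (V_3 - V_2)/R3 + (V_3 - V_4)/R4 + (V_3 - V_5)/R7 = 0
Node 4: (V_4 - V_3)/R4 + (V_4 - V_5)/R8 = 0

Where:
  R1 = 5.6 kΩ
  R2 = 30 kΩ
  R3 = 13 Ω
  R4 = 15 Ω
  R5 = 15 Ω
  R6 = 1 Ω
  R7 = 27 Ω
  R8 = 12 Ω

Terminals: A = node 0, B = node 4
The network is not a plain series/parallel combination. Inject a 1 A test current into terminal A (node 0) and return it from terminal B (node 4); then R_eq = V_A / (1 A).
Nodal analysis, taking node 4 as the 0 V reference.
Current source I_test pushes 1 A into node 0 and draws it out of node 4.
KCL at each unknown node (sum of currents leaving = 0; resistances in Ω):
  Node 0: (V_0 - V_1)/5600 - 1 = 0
  Node 1: (V_1 - V_0)/5600 + (V_1 - V_2)/30000 + (V_1 - V_5)/15 = 0
  Node 2: (V_2 - V_1)/30000 + (V_2 - V_3)/13 + (V_2 - V_5)/1 = 0
  Node 3: (V_3 - V_2)/13 + (V_3 - 0)/15 + (V_3 - V_5)/27 = 0
  Node 5: (V_5 - V_1)/15 + (V_5 - V_2)/1 + (V_5 - V_3)/27 + (V_5 - 0)/12 = 0
Collecting terms (coefficients in siemens):
  0.0001786·V_0 - 0.0001786·V_1 = 1
  0.06688·V_1 - 0.0001786·V_0 - 0.00003333·V_2 - 0.06667·V_5 = 0
  1.077·V_2 - 0.00003333·V_1 - 0.07692·V_3 - 1·V_5 = 0
  0.1806·V_3 - 0.07692·V_2 - 0.03704·V_5 = 0
  1.187·V_5 - 0.06667·V_1 - 1·V_2 - 0.03704·V_3 = 0
Solving these 5 simultaneous equations (Gaussian elimination) gives:
  V_0 = 5623 V, V_1 = 23.02 V, V_2 = 7.806 V, V_3 = 4.97 V
  V_5 = 8.024 V
R_eq = V_0 / 1 A = 5623 Ω = 5.623 kΩ

Final answer: 5.623 kΩ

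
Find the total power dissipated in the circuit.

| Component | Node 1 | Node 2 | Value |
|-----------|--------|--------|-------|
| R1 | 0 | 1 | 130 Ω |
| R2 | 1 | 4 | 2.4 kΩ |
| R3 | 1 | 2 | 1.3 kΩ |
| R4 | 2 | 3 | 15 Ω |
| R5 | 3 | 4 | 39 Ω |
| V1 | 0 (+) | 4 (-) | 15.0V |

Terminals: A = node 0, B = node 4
Nodal analysis, taking node 4 as the 0 V reference.
Source V1 fixes V_0 = 15 V.
KCL at each unknown node (sum of currents leaving = 0; resistances in Ω):
  Node 1: (V_1 - 15)/130 + (V_1 - 0)/2400 + (V_1 - V_2)/1300 = 0
  Node 2: (V_2 - V_1)/1300 + (V_2 - V_3)/15 = 0
  Node 3: (V_3 - V_2)/15 + (V_3 - 0)/39 = 0
Collecting terms (coefficients in siemens):
  0.008878·V_1 - 0.0007692·V_2 = 0.1154
  0.06744·V_2 - 0.0007692·V_1 - 0.06667·V_3 = 0
  0.09231·V_3 - 0.06667·V_2 = 0
Solving these 3 simultaneous equations (Gaussian elimination) gives:
  V_1 = 13.04 V, V_2 = 0.5201 V, V_3 = 0.3756 V
Power in each resistor, P = (ΔV)²/R:
  P_R1 = (15 - 13.04)²/130 = 0.02951 W
  P_R2 = (13.04 - 0)²/2400 = 0.07087 W
  P_R3 = (13.04 - 0.5201)²/1300 = 0.1206 W
  P_R4 = (0.5201 - 0.3756)²/15 = 0.001392 W
  P_R5 = (0.3756 - 0)²/39 = 0.003618 W
P_total = P_R1 + P_R2 + P_R3 + P_R4 + P_R5 = 0.226 W

Final answer: 0.226 W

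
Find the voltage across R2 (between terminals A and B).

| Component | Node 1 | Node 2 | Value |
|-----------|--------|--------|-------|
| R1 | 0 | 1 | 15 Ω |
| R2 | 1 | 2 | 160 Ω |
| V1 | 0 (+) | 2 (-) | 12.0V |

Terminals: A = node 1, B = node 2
R1 and R2 are in series across V1 (node 0 → node 1 → node 2), and the output A–B is taken across R2, so this is a voltage divider.
Series current: I = V1/(R1 + R2) = 12/(15 + 160) = 12/175 = 0.06857 A
V_R2 = I × R2 = V1 × R2/(R1 + R2) = 12 × 160/175 = 10.97 V

Final answer: 10.97 V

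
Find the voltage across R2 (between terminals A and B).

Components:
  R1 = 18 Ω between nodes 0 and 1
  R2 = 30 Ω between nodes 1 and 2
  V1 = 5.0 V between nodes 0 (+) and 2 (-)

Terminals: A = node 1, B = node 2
R1 and R2 are in series across V1 (node 0 → node 1 → node 2), and the output A–B is taken across R2, so this is a voltage divider.
Series current: I = V1/(R1 + R2) = 5/(18 + 30) = 5/48 = 0.1042 A
V_R2 = I × R2 = V1 × R2/(R1 + R2) = 5 × 30/48 = 3.125 V

Final answer: 3.125 V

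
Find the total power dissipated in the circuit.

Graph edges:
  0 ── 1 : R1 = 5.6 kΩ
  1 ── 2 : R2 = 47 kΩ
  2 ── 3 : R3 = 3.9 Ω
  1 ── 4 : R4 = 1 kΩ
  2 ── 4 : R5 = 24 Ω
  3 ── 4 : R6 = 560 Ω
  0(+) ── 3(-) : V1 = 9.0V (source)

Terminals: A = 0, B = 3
Nodal analysis, taking node 3 as the 0 V reference.
Source V1 fixes V_0 = 9 V.
KCL at each unknown node (sum of currents leaving = 0; resistances in Ω):
  Node 1: (V_1 - 9)/5600 + (V_1 - V_2)/47000 + (V_1 - V_4)/1000 = 0
  Node 2: (V_2 - V_1)/47000 + (V_2 - 0)/3.9 + (V_2 - V_4)/24 = 0
  Node 4: (V_4 - V_1)/1000 + (V_4 - V_2)/24 + (V_4 - 0)/560 = 0
Collecting terms (coefficients in siemens):
  0.0012·V_1 - 0.00002128·V_2 - 0.001·V_4 = 0.001607
  0.2981·V_2 - 0.00002128·V_1 - 0.04167·V_4 = 0
  0.04445·V_4 - 0.001·V_1 - 0.04167·V_2 = 0
Solving these 3 simultaneous equations (Gaussian elimination) gives:
  V_1 = 1.369 V, V_2 = 0.005067 V, V_4 = 0.03555 V
Power in each resistor, P = (ΔV)²/R:
  P_R1 = (9 - 1.369)²/5600 = 0.0104 W
  P_R2 = (1.369 - 0.005067)²/47000 = 0.00003959 W
  P_R3 = (0.005067 - 0)²/3.9 = 0.000006583 W
  P_R4 = (1.369 - 0.03555)²/1000 = 0.001779 W
  P_R5 = (0.005067 - 0.03555)²/24 = 0.00003872 W
  P_R6 = (0 - 0.03555)²/560 = 0.000002257 W
P_total = P_R1 + P_R2 + P_R3 + P_R4 + P_R5 + P_R6 = 0.01226 W

Final answer: 0.01226 W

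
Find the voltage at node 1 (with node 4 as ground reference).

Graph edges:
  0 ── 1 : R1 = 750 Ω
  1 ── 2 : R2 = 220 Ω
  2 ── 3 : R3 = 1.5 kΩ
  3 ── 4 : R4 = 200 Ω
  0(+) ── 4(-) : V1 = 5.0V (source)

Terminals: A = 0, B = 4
Nodal analysis, taking node 4 as the 0 V reference.
Source V1 fixes V_0 = 5 V.
KCL at each unknown node (sum of currents leaving = 0; resistances in Ω):
  Node 1: (V_1 - 5)/750 + (V_1 - V_2)/220 = 0
  Node 2: (V_2 - V_1)/220 + (V_2 - V_3)/1500 = 0
  Node 3: (V_3 - V_2)/1500 + (V_3 - 0)/200 = 0
Collecting terms (coefficients in siemens):
  0.005879·V_1 - 0.004545·V_2 = 0.006667
  0.005212·V_2 - 0.004545·V_1 - 0.0006667·V_3 = 0
  0.005667·V_3 - 0.0006667·V_2 = 0
Solving these 3 simultaneous equations (Gaussian elimination) gives:
  V_1 = 3.596 V, V_2 = 3.184 V, V_3 = 0.3745 V
The requested potential is V_1 = 3.596 V.

Final answer: V_1 = 3.596 V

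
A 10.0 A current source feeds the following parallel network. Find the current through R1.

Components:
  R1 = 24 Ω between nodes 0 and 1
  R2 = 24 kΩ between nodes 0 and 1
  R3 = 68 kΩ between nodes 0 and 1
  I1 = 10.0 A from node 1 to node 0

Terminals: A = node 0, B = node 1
All resistors sit directly between nodes 0 and 1, so they are in parallel and share one voltage V; the full source current 10 A splits among them.
1/R_par = 1/24 + 1/24000 + 1/68000 = 0.04172 S  =>  R_par = 23.97 Ω
V = I × R_par = 10 × 23.97 = 239.7 V
I_R1 = V/R1 = 239.7/24 = 9.986 A

Final answer: 9.986 A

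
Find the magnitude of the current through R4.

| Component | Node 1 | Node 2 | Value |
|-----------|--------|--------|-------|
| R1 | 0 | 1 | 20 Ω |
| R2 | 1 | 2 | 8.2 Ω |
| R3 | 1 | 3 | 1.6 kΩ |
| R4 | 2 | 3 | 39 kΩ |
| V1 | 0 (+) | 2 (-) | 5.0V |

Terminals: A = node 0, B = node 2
Nodal analysis, taking node 2 as the 0 V reference.
Source V1 fixes V_0 = 5 V.
KCL at each unknown node (sum of currents leaving = 0; resistances in Ω):
  Node 1: (V_1 - 5)/20 + (V_1 - 0)/8.2 + (V_1 - V_3)/1600 = 0
  Node 3: (V_3 - V_1)/1600 + (V_3 - 0)/39000 = 0
Collecting terms (coefficients in siemens):
  0.1726·V_1 - 0.000625·V_3 = 0.25
  0.0006506·V_3 - 0.000625·V_1 = 0
Determinant D = (0.1726)(0.0006506) - (-0.000625)(-0.000625) = 0.0001119
V_1 = [(0.25)(0.0006506) - (-0.000625)(0)]/D = 1.454 V
V_3 = [(0.1726)(0) - (0.25)(-0.000625)]/D = 1.396 V
I_R4 = (V_2 - V_3)/R4 = (0 - 1.396)/39000 = -0.00003581 A
|I_R4| = 0.00003581 A

Final answer: |I_R4| = 3.581e-05 A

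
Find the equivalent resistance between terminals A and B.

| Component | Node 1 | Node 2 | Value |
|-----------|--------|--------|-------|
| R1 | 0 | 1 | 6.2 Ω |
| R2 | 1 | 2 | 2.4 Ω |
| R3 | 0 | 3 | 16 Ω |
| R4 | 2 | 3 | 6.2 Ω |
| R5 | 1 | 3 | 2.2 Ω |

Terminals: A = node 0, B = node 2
The network is not a plain series/parallel combination. Inject a 1 A test current into terminal A (node 0) and return it from terminal B (node 2); then R_eq = V_A / (1 A).
Nodal analysis, taking node 2 as the 0 V reference.
Current source I_test pushes 1 A into node 0 and draws it out of node 2.
KCL at each unknown node (sum of currents leaving = 0; resistances in Ω):
  Node 0: (V_0 - V_1)/6.2 + (V_0 - V_3)/16 - 1 = 0
  Node 1: (V_1 - V_0)/6.2 + (V_1 - 0)/2.4 + (V_1 - V_3)/2.2 = 0
  Node 3: (V_3 - V_0)/16 + (V_3 - V_1)/2.2 + (V_3 - 0)/6.2 = 0
Collecting terms (coefficients in siemens):
  0.2238·V_0 - 0.1613·V_1 - 0.0625·V_3 = 1
  1.033·V_1 - 0.1613·V_0 - 0.4545·V_3 = 0
  0.6783·V_3 - 0.0625·V_0 - 0.4545·V_1 = 0
Solving these 3 simultaneous equations (Gaussian elimination) gives:
  V_0 = 6.199 V, V_1 = 1.73 V, V_3 = 1.73 V
R_eq = V_0 / 1 A = 6.199 Ω

Final answer: 6.199 Ω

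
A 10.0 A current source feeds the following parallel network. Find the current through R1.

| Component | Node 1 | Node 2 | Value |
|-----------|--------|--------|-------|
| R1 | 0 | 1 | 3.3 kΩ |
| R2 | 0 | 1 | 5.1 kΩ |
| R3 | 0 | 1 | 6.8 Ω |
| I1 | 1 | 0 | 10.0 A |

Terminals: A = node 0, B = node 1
All resistors sit directly between nodes 0 and 1, so they are in parallel and share one voltage V; the full source current 10 A splits among them.
1/R_par = 1/3300 + 1/5100 + 1/6.8 = 0.1476 S  =>  R_par = 6.777 Ω
V = I × R_par = 10 × 6.777 = 67.77 V
I_R1 = V/R1 = 67.77/3300 = 0.02054 A

Final answer: 0.02054 A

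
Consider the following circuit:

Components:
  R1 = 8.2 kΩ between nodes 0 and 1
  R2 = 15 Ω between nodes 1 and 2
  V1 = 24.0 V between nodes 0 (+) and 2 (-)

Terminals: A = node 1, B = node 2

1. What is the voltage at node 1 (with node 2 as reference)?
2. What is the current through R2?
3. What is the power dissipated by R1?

Nodal analysis, taking node 2 as the 0 V reference.
Source V1 fixes V_0 = 24 V.
KCL at each unknown node (sum of currents leaving = 0; resistances in Ω):
  Node 1: (V_1 - 24)/8200 + (V_1 - 0)/15 = 0
Collecting terms: 0.06679 × V_1 = 0.002927  =>  V_1 = 0.04382 V
Part 1:
  Read off the nodal solution: V_1 = 0.04382 V
Part 2:
  I_R2 = (V_1 - V_2)/R2 = (0.04382 - 0)/15 = 0.002921 A
  Magnitude: I_R2 = 0.002921 A
Part 3:
  I_R1 = (V_0 - V_1)/R1 = (24 - 0.04382)/8200 = 0.002921 A
  P_R1 = I_R1² × R1 = (0.002921)² × 8200 = 0.06999 W

Final answers:
1. V_1 = 0.04382 V
2. I_R2 = 0.002921 A
3. P_R1 = 0.06999 W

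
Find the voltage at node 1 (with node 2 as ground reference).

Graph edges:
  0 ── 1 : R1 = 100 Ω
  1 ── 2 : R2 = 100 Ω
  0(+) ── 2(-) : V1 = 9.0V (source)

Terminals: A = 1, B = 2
Nodal analysis, taking node 2 as the 0 V reference.
Source V1 fixes V_0 = 9 V.
KCL at each unknown node (sum of currents leaving = 0; resistances in Ω):
  Node 1: (V_1 - 9)/100 + (V_1 - 0)/100 = 0
Collecting terms: 0.02 × V_1 = 0.09  =>  V_1 = 4.5 V
The requested potential is V_1 = 4.5 V.

Final answer: V_1 = 4.5 V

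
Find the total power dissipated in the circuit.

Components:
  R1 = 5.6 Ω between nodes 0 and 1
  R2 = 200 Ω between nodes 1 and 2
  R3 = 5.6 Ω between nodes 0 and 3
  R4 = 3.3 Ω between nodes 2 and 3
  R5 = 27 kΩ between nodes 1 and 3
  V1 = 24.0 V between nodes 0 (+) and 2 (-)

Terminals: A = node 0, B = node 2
Nodal analysis, taking node 2 as the 0 V reference.
Source V1 fixes V_0 = 24 V.
KCL at each unknown node (sum of currents leaving = 0; resistances in Ω):
  Node 1: (V_1 - 24)/5.6 + (V_1 - 0)/200 + (V_1 - V_3)/27000 = 0
  Node 3: (V_3 - 24)/5.6 + (V_3 - 0)/3.3 + (V_3 - V_1)/27000 = 0
Collecting terms (coefficients in siemens):
  0.1836·V_1 - 0.00003704·V_3 = 4.286
  0.4816·V_3 - 0.00003704·V_1 = 4.286
Determinant D = (0.1836)(0.4816) - (-0.00003704)(-0.00003704) = 0.08843
V_1 = [(4.286)(0.4816) - (-0.00003704)(4.286)]/D = 23.34 V
V_3 = [(0.1836)(4.286) - (4.286)(-0.00003704)]/D = 8.9 V
Power in each resistor, P = (ΔV)²/R:
  P_R1 = (24 - 23.34)²/5.6 = 0.07699 W
  P_R2 = (23.34 - 0)²/200 = 2.725 W
  P_R3 = (24 - 8.9)²/5.6 = 40.72 W
  P_R4 = (0 - 8.9)²/3.3 = 24 W
  P_R5 = (23.34 - 8.9)²/27000 = 0.007726 W
P_total = P_R1 + P_R2 + P_R3 + P_R4 + P_R5 = 67.53 W

Final answer: 67.53 W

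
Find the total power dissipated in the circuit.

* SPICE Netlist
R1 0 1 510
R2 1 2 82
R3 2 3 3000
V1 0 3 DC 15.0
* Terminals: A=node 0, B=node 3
Nodal analysis, taking node 3 as the 0 V reference.
Source V1 fixes V_0 = 15 V.
KCL at each unknown node (sum of currents leaving = 0; resistances in Ω):
  Node 1: (V_1 - 15)/510 + (V_1 - V_2)/82 = 0
  Node 2: (V_2 - V_1)/82 + (V_2 - 0)/3000 = 0
Collecting terms (coefficients in siemens):
  0.01416·V_1 - 0.0122·V_2 = 0.02941
  0.01253·V_2 - 0.0122·V_1 = 0
Determinant D = (0.01416)(0.01253) - (-0.0122)(-0.0122) = 0.00002863
V_1 = [(0.02941)(0.01253) - (-0.0122)(0)]/D = 12.87 V
V_2 = [(0.01416)(0) - (0.02941)(-0.0122)]/D = 12.53 V
Power in each resistor, P = (ΔV)²/R:
  P_R1 = (15 - 12.87)²/510 = 0.008894 W
  P_R2 = (12.87 - 12.53)²/82 = 0.00143 W
  P_R3 = (12.53 - 0)²/3000 = 0.05232 W
P_total = P_R1 + P_R2 + P_R3 = 0.06264 W

Final answer: 0.06264 W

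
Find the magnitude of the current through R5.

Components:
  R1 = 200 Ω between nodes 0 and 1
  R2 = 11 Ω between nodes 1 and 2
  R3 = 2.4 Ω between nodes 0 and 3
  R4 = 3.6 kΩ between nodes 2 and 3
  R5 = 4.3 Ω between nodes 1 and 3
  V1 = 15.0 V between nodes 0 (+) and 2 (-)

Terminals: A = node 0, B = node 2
Nodal analysis, taking node 2 as the 0 V reference.
Source V1 fixes V_0 = 15 V.
KCL at each unknown node (sum of currents leaving = 0; resistances in Ω):
  Node 1: (V_1 - 15)/200 + (V_1 - 0)/11 + (V_1 - V_3)/4.3 = 0
  Node 3: (V_3 - 15)/2.4 + (V_3 - 0)/3600 + (V_3 - V_1)/4.3 = 0
Collecting terms (coefficients in siemens):
  0.3285·V_1 - 0.2326·V_3 = 0.075
  0.6495·V_3 - 0.2326·V_1 = 6.25
Determinant D = (0.3285)(0.6495) - (-0.2326)(-0.2326) = 0.1593
V_1 = [(0.075)(0.6495) - (-0.2326)(6.25)]/D = 9.433 V
V_3 = [(0.3285)(6.25) - (0.075)(-0.2326)]/D = 13 V
I_R5 = (V_1 - V_3)/R5 = (9.433 - 13)/4.3 = -0.8297 A
|I_R5| = 0.8297 A

Final answer: |I_R5| = 0.8297 A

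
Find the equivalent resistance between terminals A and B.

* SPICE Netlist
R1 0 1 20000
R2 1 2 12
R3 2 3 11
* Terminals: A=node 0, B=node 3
Reduce the network between node 0 (A) and node 3 (B) by series/parallel combination:
  Rs1 = R1 + R2 (series, joined only at node 1) = 20000 + 12 = 20010 Ω
  Rs2 = R3 + Rs1 (series, joined only at node 2) = 11 + 20010 = 20020 Ω
R_eq = 20.02 kΩ

Final answer: 20.02 kΩ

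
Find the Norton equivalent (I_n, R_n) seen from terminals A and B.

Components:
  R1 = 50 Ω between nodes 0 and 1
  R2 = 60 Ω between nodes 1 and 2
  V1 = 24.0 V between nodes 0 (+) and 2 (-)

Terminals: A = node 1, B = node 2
Find the Thévenin equivalent first; then I_n = V_th/R_th and R_n = R_th.
Step 1 — V_th is the open-circuit voltage V_A - V_B (nothing connected across the terminals).
Nodal analysis, taking node 2 as the 0 V reference.
Source V1 fixes V_0 = 24 V.
KCL at each unknown node (sum of currents leaving = 0; resistances in Ω):
  Node 1: (V_1 - 24)/50 + (V_1 - 0)/60 = 0
Collecting terms: 0.03667 × V_1 = 0.48  =>  V_1 = 13.09 V
V_th = V_1 - V_2 = 13.09 - 0 = 13.09 V
Step 2 — R_th: zero the source — replace V1 by a short circuit (node 2 merges into node 0) — and find the resistance seen between A (node 1) and B (node 0).
Reduce the network between node 1 (A) and node 0 (B) by series/parallel combination:
  Rp1 = R1 ‖ R2 (parallel, both between nodes 0 and 1) = 1/(1/50 + 1/60) = 27.27 Ω
R_th = 27.27 Ω
I_n = V_th/R_th = 13.09/27.27 = 0.48 A, and R_n = R_th = 27.27 Ω

Final answer: I_n = 0.48 A, R_n = 27.27 Ω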